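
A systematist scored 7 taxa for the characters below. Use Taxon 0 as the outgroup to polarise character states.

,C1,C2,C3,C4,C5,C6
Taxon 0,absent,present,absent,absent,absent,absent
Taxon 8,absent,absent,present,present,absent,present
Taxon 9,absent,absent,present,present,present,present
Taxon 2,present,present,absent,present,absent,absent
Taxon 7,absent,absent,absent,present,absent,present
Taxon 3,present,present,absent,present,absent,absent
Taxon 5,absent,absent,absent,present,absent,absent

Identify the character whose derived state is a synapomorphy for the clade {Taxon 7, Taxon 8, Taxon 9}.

C6

Character polarity is set by the outgroup: the derived state is whichever differs from the outgroup's state, so for C2 the derived state is 'absent', and for the remaining characters it is 'present'.
Only Taxon 2 and Taxon 3 show the derived state 'present' for C1, supporting them as a clade.
Only Taxon 5, Taxon 7, Taxon 8, and Taxon 9 show the derived state 'absent' for C2, supporting them as a clade.
Only Taxon 8 and Taxon 9 show the derived state 'present' for C3, supporting them as a clade.
C4 (derived state 'present') is shared by all ingroup taxa — unites the whole ingroup.
C5 (derived state 'present') is unique to Taxon 9 (autapomorphy; uninformative for grouping).
Only Taxon 7, Taxon 8, and Taxon 9 show the derived state 'present' for C6, supporting them as a clade.
Most parsimonious ingroup topology: ((((Taxon 8,Taxon 9),Taxon 7),Taxon 5),(Taxon 2,Taxon 3)).
The clade {Taxon 7, Taxon 8, Taxon 9} is supported by C6: its derived state 'present' occurs in exactly those taxa and in no other taxon (including the outgroup).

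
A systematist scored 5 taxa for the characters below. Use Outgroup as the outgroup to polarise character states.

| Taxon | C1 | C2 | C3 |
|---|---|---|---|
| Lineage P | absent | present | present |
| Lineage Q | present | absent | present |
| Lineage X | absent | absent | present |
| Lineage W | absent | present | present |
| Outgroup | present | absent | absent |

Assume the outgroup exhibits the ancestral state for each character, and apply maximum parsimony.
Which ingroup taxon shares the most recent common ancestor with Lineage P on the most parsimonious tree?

Character polarity is set by the outgroup: the derived state is whichever differs from the outgroup's state, so for C1 the derived state is 'absent', and for the remaining characters it is 'present'.
C1: derived state 'absent' in Lineage P, Lineage W, and Lineage X only — synapomorphy for {Lineage P, Lineage W, Lineage X}.
C2: derived state 'present' in Lineage P and Lineage W only — synapomorphy for {Lineage P, Lineage W}.
C3 (derived state 'present') is shared by all ingroup taxa — unites the whole ingroup.
Most parsimonious ingroup topology: (((Lineage W,Lineage P),Lineage X),Lineage Q).
Lineage P and Lineage W form a cherry on this tree, so they are sister taxa.

Lineage W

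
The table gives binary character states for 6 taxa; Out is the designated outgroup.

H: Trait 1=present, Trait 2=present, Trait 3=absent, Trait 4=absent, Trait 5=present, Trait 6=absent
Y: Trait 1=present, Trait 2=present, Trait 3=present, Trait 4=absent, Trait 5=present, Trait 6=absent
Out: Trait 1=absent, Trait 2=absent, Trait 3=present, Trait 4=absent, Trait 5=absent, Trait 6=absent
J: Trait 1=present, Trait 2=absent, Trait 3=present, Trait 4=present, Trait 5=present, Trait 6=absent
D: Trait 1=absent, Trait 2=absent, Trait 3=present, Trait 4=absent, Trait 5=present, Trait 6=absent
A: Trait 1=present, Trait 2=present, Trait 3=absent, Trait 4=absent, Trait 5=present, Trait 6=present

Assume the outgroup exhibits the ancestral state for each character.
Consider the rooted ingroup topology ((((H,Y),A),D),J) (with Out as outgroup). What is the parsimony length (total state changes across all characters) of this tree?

8

Map each character onto ((((H,Y),A),D),J) (rooted by Out) and count the minimum state changes it requires (Fitch parsimony):
Trait 1: 2; Trait 2: 1; Trait 3: 2; Trait 4: 1; Trait 5: 1; Trait 6: 1.
Total tree length = 8.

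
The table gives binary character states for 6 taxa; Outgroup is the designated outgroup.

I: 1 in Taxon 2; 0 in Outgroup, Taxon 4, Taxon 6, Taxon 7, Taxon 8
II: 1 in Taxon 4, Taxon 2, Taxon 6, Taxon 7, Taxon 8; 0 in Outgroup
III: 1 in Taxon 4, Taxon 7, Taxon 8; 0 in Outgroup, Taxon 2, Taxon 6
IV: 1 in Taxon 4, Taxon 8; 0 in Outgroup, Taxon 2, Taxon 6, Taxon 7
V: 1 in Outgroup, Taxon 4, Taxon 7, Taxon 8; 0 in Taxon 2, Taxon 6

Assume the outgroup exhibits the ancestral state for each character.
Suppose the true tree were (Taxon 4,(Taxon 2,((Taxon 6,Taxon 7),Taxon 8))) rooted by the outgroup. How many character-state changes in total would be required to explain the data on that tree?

9

Map each character onto (Taxon 4,(Taxon 2,((Taxon 6,Taxon 7),Taxon 8))) (rooted by Outgroup) and count the minimum state changes it requires (Fitch parsimony):
I: 1; II: 1; III: 3; IV: 2; V: 2.
Total tree length = 9.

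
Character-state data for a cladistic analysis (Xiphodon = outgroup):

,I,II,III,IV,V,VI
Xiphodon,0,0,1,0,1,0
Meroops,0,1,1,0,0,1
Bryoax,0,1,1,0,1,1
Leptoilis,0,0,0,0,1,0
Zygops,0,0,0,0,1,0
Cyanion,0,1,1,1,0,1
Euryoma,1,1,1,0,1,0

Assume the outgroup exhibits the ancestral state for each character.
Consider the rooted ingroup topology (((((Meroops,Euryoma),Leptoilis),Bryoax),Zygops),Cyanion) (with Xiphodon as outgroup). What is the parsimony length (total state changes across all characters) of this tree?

Map each character onto (((((Meroops,Euryoma),Leptoilis),Bryoax),Zygops),Cyanion) (rooted by Xiphodon) and count the minimum state changes it requires (Fitch parsimony):
I: 1; II: 3; III: 2; IV: 1; V: 2; VI: 3.
Total tree length = 12.

12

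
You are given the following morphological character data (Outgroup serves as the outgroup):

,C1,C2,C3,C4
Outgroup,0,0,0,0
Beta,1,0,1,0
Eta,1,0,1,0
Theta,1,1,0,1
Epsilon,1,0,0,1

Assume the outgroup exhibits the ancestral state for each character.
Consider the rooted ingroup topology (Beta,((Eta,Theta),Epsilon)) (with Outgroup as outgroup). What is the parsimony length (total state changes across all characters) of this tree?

Map each character onto (Beta,((Eta,Theta),Epsilon)) (rooted by Outgroup) and count the minimum state changes it requires (Fitch parsimony):
C1: 1; C2: 1; C3: 2; C4: 2.
Total tree length = 6.

6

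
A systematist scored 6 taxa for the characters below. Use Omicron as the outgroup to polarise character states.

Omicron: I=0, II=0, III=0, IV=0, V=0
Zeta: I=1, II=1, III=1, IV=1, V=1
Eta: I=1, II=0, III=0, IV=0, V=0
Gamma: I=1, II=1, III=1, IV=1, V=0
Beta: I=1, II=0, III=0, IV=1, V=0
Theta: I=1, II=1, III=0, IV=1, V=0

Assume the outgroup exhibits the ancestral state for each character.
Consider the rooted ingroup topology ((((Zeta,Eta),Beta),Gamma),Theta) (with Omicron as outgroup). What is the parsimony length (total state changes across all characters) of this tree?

Map each character onto ((((Zeta,Eta),Beta),Gamma),Theta) (rooted by Omicron) and count the minimum state changes it requires (Fitch parsimony):
I: 1; II: 3; III: 2; IV: 2; V: 1.
Total tree length = 9.

9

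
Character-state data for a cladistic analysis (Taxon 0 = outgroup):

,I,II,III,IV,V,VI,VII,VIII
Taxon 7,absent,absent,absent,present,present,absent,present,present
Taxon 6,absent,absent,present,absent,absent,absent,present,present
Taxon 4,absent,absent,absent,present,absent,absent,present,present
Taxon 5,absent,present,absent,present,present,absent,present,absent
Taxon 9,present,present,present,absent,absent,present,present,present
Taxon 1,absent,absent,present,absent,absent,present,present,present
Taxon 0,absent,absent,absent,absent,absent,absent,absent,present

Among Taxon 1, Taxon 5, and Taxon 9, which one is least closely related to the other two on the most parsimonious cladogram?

Character polarity is set by the outgroup: the derived state is whichever differs from the outgroup's state, so for VIII the derived state is 'absent', and for the remaining characters it is 'present'.
I: derived state 'present' in Taxon 9 only — an autapomorphy, so it tells us nothing about relationships among taxa.
II (state 'present') occurs in Taxon 5 and Taxon 9 but conflicts with the nesting implied by the other characters — most parsimoniously interpreted as homoplasy.
III: derived state 'present' in Taxon 1, Taxon 6, and Taxon 9 only — synapomorphy for {Taxon 1, Taxon 6, Taxon 9}.
Only Taxon 4, Taxon 5, and Taxon 7 show the derived state 'present' for IV, supporting them as a clade.
Only Taxon 5 and Taxon 7 show the derived state 'present' for V, supporting them as a clade.
VI (derived state 'present') is shared by Taxon 1 and Taxon 9 — a synapomorphy uniting that clade.
VII (derived state 'present') is shared by all ingroup taxa — unites the whole ingroup.
VIII (derived state 'absent') is unique to Taxon 5 (autapomorphy; uninformative for grouping).
Most parsimonious ingroup topology: ((Taxon 6,(Taxon 9,Taxon 1)),(Taxon 4,(Taxon 5,Taxon 7))).
Taxon 9 and Taxon 1 share a more recent common ancestor with each other than either does with Taxon 5, so Taxon 5 is the least closely related of the three.

Taxon 5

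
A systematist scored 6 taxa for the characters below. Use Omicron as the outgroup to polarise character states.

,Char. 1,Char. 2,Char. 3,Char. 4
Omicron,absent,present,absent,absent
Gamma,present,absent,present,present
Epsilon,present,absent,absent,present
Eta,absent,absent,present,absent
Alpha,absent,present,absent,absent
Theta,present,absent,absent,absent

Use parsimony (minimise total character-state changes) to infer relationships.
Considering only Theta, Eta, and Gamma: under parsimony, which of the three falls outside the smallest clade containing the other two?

Eta

Character polarity is set by the outgroup: the derived state is whichever differs from the outgroup's state, so for Char. 2 the derived state is 'absent', and for the remaining characters it is 'present'.
Only Epsilon, Gamma, and Theta show the derived state 'present' for Char. 1, supporting them as a clade.
Only Epsilon, Eta, Gamma, and Theta show the derived state 'absent' for Char. 2, supporting them as a clade.
Char. 3 (state 'present') occurs in Eta and Gamma but conflicts with the nesting implied by the other characters — most parsimoniously interpreted as homoplasy.
Char. 4 (derived state 'present') is shared by Epsilon and Gamma — a synapomorphy uniting that clade.
Most parsimonious ingroup topology: ((((Gamma,Epsilon),Theta),Eta),Alpha).
Theta and Gamma share a more recent common ancestor with each other than either does with Eta, so Eta is the least closely related of the three.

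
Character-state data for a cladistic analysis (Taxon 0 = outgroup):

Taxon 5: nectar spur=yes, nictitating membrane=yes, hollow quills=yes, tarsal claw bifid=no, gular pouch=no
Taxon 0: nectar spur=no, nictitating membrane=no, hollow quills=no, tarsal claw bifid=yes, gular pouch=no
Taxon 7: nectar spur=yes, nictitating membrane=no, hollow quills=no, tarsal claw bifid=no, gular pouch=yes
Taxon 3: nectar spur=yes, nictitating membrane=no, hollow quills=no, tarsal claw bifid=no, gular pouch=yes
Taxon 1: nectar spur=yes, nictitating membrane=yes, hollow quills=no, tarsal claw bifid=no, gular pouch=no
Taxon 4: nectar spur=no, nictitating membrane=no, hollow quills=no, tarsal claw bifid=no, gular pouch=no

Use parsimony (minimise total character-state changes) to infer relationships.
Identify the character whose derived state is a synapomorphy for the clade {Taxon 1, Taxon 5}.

nictitating membrane

Character polarity is set by the outgroup: the derived state is whichever differs from the outgroup's state, so for tarsal claw bifid the derived state is 'no', and for the remaining characters it is 'yes'.
nectar spur: derived state 'yes' in Taxon 1, Taxon 3, Taxon 5, and Taxon 7 only — synapomorphy for {Taxon 1, Taxon 3, Taxon 5, Taxon 7}.
Only Taxon 1 and Taxon 5 show the derived state 'yes' for nictitating membrane, supporting them as a clade.
hollow quills: derived state 'yes' in Taxon 5 only — an autapomorphy, so it tells us nothing about relationships among taxa.
All ingroup taxa share the derived state 'no' for tarsal claw bifid; it defines the ingroup but does not resolve relationships within it.
gular pouch: derived state 'yes' in Taxon 3 and Taxon 7 only — synapomorphy for {Taxon 3, Taxon 7}.
Most parsimonious ingroup topology: (((Taxon 7,Taxon 3),(Taxon 5,Taxon 1)),Taxon 4).
The clade {Taxon 1, Taxon 5} is supported by nictitating membrane: its derived state 'yes' occurs in exactly those taxa and in no other taxon (including the outgroup).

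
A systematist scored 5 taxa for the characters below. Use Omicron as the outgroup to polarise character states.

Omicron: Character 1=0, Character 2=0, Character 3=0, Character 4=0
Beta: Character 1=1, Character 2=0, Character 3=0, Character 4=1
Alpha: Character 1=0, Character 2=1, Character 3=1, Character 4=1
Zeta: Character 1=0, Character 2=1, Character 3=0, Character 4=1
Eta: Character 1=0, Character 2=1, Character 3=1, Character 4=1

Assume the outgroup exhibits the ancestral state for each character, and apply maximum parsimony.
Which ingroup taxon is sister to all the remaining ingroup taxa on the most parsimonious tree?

Beta

The outgroup has state '0' for every character, so '1' is the derived state throughout.
Character 1: derived state '1' in Beta only — an autapomorphy, so it tells us nothing about relationships among taxa.
Only Alpha, Eta, and Zeta show the derived state '1' for Character 2, supporting them as a clade.
Character 3 (derived state '1') is shared by Alpha and Eta — a synapomorphy uniting that clade.
All ingroup taxa share the derived state '1' for Character 4; it defines the ingroup but does not resolve relationships within it.
Most parsimonious ingroup topology: (Beta,((Alpha,Eta),Zeta)).
Beta is sister to the clade containing all other ingroup taxa, so it is the earliest-diverging (most basal) ingroup lineage.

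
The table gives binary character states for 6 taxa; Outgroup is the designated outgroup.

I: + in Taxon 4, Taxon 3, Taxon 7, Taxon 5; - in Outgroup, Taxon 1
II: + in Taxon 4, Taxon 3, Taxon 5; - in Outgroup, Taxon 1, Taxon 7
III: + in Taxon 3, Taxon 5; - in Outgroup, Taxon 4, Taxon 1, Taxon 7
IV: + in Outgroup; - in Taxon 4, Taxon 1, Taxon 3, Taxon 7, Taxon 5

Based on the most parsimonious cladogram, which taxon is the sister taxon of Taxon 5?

Taxon 3

Character polarity is set by the outgroup: the derived state is whichever differs from the outgroup's state, so for IV the derived state is '-', and for the remaining characters it is '+'.
I: derived state '+' in Taxon 3, Taxon 4, Taxon 5, and Taxon 7 only — synapomorphy for {Taxon 3, Taxon 4, Taxon 5, Taxon 7}.
II: derived state '+' in Taxon 3, Taxon 4, and Taxon 5 only — synapomorphy for {Taxon 3, Taxon 4, Taxon 5}.
Only Taxon 3 and Taxon 5 show the derived state '+' for III, supporting them as a clade.
IV (derived state '-') is shared by all ingroup taxa — unites the whole ingroup.
Most parsimonious ingroup topology: (((Taxon 4,(Taxon 3,Taxon 5)),Taxon 7),Taxon 1).
Taxon 5 and Taxon 3 form a cherry on this tree, so they are sister taxa.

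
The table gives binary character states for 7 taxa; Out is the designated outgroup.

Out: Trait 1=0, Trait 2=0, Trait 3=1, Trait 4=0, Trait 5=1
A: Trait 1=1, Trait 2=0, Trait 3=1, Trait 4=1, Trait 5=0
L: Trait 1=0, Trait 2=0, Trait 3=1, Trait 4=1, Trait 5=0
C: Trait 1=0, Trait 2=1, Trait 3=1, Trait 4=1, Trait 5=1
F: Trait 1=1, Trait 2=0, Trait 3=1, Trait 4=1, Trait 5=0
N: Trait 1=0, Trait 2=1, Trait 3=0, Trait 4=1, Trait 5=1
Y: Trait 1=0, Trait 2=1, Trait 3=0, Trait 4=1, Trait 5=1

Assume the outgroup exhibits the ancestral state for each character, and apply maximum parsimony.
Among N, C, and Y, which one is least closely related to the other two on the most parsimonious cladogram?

Character polarity is set by the outgroup: the derived state is whichever differs from the outgroup's state, so for Trait 3, Trait 5 the derived state is '0', and for the remaining characters it is '1'.
Only A and F show the derived state '1' for Trait 1, supporting them as a clade.
Only C, N, and Y show the derived state '1' for Trait 2, supporting them as a clade.
Trait 3: derived state '0' in N and Y only — synapomorphy for {N, Y}.
Trait 4 (derived state '1') is shared by all ingroup taxa — unites the whole ingroup.
Only A, F, and L show the derived state '0' for Trait 5, supporting them as a clade.
Most parsimonious ingroup topology: (((A,F),L),(C,(N,Y))).
N and Y share a more recent common ancestor with each other than either does with C, so C is the least closely related of the three.

C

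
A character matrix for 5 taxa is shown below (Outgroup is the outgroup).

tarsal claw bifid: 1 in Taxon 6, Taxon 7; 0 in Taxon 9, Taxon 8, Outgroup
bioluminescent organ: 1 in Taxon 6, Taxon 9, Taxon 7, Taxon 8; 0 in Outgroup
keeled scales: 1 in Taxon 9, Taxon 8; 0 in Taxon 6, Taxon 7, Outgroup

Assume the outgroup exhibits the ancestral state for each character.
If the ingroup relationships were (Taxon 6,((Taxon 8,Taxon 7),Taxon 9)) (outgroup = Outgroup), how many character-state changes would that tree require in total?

5

Map each character onto (Taxon 6,((Taxon 8,Taxon 7),Taxon 9)) (rooted by Outgroup) and count the minimum state changes it requires (Fitch parsimony):
tarsal claw bifid: 2; bioluminescent organ: 1; keeled scales: 2.
Total tree length = 5.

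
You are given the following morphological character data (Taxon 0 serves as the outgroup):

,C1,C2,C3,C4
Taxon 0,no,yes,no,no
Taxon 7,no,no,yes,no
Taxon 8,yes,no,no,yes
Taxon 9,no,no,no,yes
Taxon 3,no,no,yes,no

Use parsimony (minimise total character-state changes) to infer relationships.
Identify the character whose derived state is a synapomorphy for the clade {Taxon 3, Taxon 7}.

Character polarity is set by the outgroup: the derived state is whichever differs from the outgroup's state, so for C2 the derived state is 'no', and for the remaining characters it is 'yes'.
C1 (derived state 'yes') is unique to Taxon 8 (autapomorphy; uninformative for grouping).
All ingroup taxa share the derived state 'no' for C2; it defines the ingroup but does not resolve relationships within it.
C3: derived state 'yes' in Taxon 3 and Taxon 7 only — synapomorphy for {Taxon 3, Taxon 7}.
Only Taxon 8 and Taxon 9 show the derived state 'yes' for C4, supporting them as a clade.
Most parsimonious ingroup topology: ((Taxon 7,Taxon 3),(Taxon 8,Taxon 9)).
The clade {Taxon 3, Taxon 7} is supported by C3: its derived state 'yes' occurs in exactly those taxa and in no other taxon (including the outgroup).

C3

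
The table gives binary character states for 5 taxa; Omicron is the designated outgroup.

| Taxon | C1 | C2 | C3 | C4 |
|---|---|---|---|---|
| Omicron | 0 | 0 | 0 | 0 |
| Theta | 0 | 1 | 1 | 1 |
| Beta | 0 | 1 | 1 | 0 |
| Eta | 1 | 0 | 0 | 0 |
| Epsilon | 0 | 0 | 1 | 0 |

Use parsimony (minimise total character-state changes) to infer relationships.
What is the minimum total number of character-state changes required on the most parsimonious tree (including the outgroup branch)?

The outgroup has state '0' for every character, so '1' is the derived state throughout.
C1: derived state '1' in Eta only — an autapomorphy, so it tells us nothing about relationships among taxa.
C2 (derived state '1') is shared by Beta and Theta — a synapomorphy uniting that clade.
C3: derived state '1' in Beta, Epsilon, and Theta only — synapomorphy for {Beta, Epsilon, Theta}.
C4 (derived state '1') is unique to Theta (autapomorphy; uninformative for grouping).
Most parsimonious ingroup topology: (((Theta,Beta),Epsilon),Eta).
Changes per character on this tree: C1: 1; C2: 1; C3: 1; C4: 1.
Total = 4.

4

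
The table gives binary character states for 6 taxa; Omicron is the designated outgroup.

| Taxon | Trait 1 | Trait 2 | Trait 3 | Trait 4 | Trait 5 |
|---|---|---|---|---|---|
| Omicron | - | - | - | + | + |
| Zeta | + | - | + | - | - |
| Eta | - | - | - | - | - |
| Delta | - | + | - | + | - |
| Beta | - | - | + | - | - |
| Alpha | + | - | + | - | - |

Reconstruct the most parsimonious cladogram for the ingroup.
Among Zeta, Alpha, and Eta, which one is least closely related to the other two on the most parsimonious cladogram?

Character polarity is set by the outgroup: the derived state is whichever differs from the outgroup's state, so for Trait 4, Trait 5 the derived state is '-', and for the remaining characters it is '+'.
Trait 1 (derived state '+') is shared by Alpha and Zeta — a synapomorphy uniting that clade.
Trait 2: derived state '+' in Delta only — an autapomorphy, so it tells us nothing about relationships among taxa.
Trait 3: derived state '+' in Alpha, Beta, and Zeta only — synapomorphy for {Alpha, Beta, Zeta}.
Trait 4: derived state '-' in Alpha, Beta, Eta, and Zeta only — synapomorphy for {Alpha, Beta, Eta, Zeta}.
All ingroup taxa share the derived state '-' for Trait 5; it defines the ingroup but does not resolve relationships within it.
Most parsimonious ingroup topology: ((((Zeta,Alpha),Beta),Eta),Delta).
Zeta and Alpha share a more recent common ancestor with each other than either does with Eta, so Eta is the least closely related of the three.

Eta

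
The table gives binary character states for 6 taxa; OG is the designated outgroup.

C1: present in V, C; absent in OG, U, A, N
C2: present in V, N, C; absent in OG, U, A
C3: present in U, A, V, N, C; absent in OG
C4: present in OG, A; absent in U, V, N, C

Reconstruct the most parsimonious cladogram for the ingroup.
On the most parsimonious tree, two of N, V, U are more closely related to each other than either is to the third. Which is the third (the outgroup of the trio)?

Character polarity is set by the outgroup: the derived state is whichever differs from the outgroup's state, so for C4 the derived state is 'absent', and for the remaining characters it is 'present'.
C1 (derived state 'present') is shared by C and V — a synapomorphy uniting that clade.
C2: derived state 'present' in C, N, and V only — synapomorphy for {C, N, V}.
All ingroup taxa share the derived state 'present' for C3; it defines the ingroup but does not resolve relationships within it.
Only C, N, U, and V show the derived state 'absent' for C4, supporting them as a clade.
Most parsimonious ingroup topology: ((U,((V,C),N)),A).
V and N share a more recent common ancestor with each other than either does with U, so U is the least closely related of the three.

U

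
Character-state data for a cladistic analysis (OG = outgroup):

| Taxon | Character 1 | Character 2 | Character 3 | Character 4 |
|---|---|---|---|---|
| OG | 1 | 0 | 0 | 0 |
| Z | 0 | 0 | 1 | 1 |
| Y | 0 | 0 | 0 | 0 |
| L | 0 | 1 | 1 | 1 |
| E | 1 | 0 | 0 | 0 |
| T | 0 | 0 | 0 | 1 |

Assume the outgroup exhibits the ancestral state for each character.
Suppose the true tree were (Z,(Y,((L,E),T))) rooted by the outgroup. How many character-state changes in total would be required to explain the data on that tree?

8

Map each character onto (Z,(Y,((L,E),T))) (rooted by OG) and count the minimum state changes it requires (Fitch parsimony):
Character 1: 2; Character 2: 1; Character 3: 2; Character 4: 3.
Total tree length = 8.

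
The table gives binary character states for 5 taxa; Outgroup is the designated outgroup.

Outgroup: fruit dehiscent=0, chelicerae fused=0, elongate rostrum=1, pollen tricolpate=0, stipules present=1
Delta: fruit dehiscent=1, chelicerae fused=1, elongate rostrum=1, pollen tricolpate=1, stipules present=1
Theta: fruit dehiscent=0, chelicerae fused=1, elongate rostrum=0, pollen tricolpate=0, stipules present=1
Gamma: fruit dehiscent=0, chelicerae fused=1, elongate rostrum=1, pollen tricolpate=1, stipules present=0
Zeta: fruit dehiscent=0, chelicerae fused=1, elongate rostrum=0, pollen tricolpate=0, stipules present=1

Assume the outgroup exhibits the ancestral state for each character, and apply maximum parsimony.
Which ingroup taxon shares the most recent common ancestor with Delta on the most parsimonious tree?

Character polarity is set by the outgroup: the derived state is whichever differs from the outgroup's state, so for elongate rostrum, stipules present the derived state is '0', and for the remaining characters it is '1'.
fruit dehiscent: derived state '1' in Delta only — an autapomorphy, so it tells us nothing about relationships among taxa.
All ingroup taxa share the derived state '1' for chelicerae fused; it defines the ingroup but does not resolve relationships within it.
elongate rostrum: derived state '0' in Theta and Zeta only — synapomorphy for {Theta, Zeta}.
pollen tricolpate: derived state '1' in Delta and Gamma only — synapomorphy for {Delta, Gamma}.
stipules present: derived state '0' in Gamma only — an autapomorphy, so it tells us nothing about relationships among taxa.
Most parsimonious ingroup topology: ((Delta,Gamma),(Theta,Zeta)).
Delta and Gamma form a cherry on this tree, so they are sister taxa.

Gamma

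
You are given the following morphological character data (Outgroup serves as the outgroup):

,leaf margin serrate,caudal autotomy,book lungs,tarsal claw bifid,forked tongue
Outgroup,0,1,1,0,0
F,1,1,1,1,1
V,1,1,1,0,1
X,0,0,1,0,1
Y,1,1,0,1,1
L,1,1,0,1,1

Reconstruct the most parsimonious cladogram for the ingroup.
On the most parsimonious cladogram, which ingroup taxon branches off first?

X

Character polarity is set by the outgroup: the derived state is whichever differs from the outgroup's state, so for caudal autotomy, book lungs the derived state is '0', and for the remaining characters it is '1'.
leaf margin serrate: derived state '1' in F, L, V, and Y only — synapomorphy for {F, L, V, Y}.
caudal autotomy (derived state '0') is unique to X (autapomorphy; uninformative for grouping).
book lungs (derived state '0') is shared by L and Y — a synapomorphy uniting that clade.
tarsal claw bifid: derived state '1' in F, L, and Y only — synapomorphy for {F, L, Y}.
All ingroup taxa share the derived state '1' for forked tongue; it defines the ingroup but does not resolve relationships within it.
Most parsimonious ingroup topology: (((F,(Y,L)),V),X).
X is sister to the clade containing all other ingroup taxa, so it is the earliest-diverging (most basal) ingroup lineage.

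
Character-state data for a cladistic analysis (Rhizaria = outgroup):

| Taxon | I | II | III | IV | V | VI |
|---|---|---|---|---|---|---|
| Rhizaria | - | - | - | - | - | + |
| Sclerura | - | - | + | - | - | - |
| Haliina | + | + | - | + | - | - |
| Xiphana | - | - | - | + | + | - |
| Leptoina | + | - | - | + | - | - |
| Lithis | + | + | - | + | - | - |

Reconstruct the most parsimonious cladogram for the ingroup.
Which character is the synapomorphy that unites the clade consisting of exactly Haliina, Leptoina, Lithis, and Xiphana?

Character polarity is set by the outgroup: the derived state is whichever differs from the outgroup's state, so for VI the derived state is '-', and for the remaining characters it is '+'.
I: derived state '+' in Haliina, Leptoina, and Lithis only — synapomorphy for {Haliina, Leptoina, Lithis}.
Only Haliina and Lithis show the derived state '+' for II, supporting them as a clade.
III: derived state '+' in Sclerura only — an autapomorphy, so it tells us nothing about relationships among taxa.
IV: derived state '+' in Haliina, Leptoina, Lithis, and Xiphana only — synapomorphy for {Haliina, Leptoina, Lithis, Xiphana}.
V: derived state '+' in Xiphana only — an autapomorphy, so it tells us nothing about relationships among taxa.
VI (derived state '-') is shared by all ingroup taxa — unites the whole ingroup.
Most parsimonious ingroup topology: (Sclerura,(((Haliina,Lithis),Leptoina),Xiphana)).
The clade {Haliina, Leptoina, Lithis, Xiphana} is supported by IV: its derived state '+' occurs in exactly those taxa and in no other taxon (including the outgroup).

IV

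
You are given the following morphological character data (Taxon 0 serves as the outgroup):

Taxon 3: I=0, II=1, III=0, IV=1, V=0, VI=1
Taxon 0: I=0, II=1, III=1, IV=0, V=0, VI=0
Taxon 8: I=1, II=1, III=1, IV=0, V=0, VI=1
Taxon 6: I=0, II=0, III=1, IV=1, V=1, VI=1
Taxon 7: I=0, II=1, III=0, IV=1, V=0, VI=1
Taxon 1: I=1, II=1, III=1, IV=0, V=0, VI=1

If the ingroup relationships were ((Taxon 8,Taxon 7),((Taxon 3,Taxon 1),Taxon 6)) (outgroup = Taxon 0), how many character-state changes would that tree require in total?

10

Map each character onto ((Taxon 8,Taxon 7),((Taxon 3,Taxon 1),Taxon 6)) (rooted by Taxon 0) and count the minimum state changes it requires (Fitch parsimony):
I: 2; II: 1; III: 2; IV: 3; V: 1; VI: 1.
Total tree length = 10.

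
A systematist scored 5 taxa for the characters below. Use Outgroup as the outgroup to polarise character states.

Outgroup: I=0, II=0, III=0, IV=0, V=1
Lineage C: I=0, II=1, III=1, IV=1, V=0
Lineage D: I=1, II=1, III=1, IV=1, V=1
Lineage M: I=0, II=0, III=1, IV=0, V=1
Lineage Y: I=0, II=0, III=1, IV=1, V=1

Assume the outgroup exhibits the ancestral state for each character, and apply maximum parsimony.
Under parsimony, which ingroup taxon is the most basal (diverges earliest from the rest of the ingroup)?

Lineage M

Character polarity is set by the outgroup: the derived state is whichever differs from the outgroup's state, so for V the derived state is '0', and for the remaining characters it is '1'.
I: derived state '1' in Lineage D only — an autapomorphy, so it tells us nothing about relationships among taxa.
Only Lineage C and Lineage D show the derived state '1' for II, supporting them as a clade.
All ingroup taxa share the derived state '1' for III; it defines the ingroup but does not resolve relationships within it.
Only Lineage C, Lineage D, and Lineage Y show the derived state '1' for IV, supporting them as a clade.
V (derived state '0') is unique to Lineage C (autapomorphy; uninformative for grouping).
Most parsimonious ingroup topology: (((Lineage C,Lineage D),Lineage Y),Lineage M).
Lineage M is sister to the clade containing all other ingroup taxa, so it is the earliest-diverging (most basal) ingroup lineage.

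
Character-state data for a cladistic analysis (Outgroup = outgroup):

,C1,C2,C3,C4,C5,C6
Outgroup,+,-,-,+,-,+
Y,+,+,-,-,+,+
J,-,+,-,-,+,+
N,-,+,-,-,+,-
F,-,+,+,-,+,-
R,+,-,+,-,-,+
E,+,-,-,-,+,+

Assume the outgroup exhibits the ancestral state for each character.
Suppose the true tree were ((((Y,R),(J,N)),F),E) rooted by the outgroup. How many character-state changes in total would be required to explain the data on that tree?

Map each character onto ((((Y,R),(J,N)),F),E) (rooted by Outgroup) and count the minimum state changes it requires (Fitch parsimony):
C1: 2; C2: 2; C3: 2; C4: 1; C5: 2; C6: 2.
Total tree length = 11.

11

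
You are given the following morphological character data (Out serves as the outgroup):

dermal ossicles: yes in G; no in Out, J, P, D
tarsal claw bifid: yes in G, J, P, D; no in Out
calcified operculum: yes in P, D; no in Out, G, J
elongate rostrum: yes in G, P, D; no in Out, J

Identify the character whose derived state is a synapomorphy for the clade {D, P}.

calcified operculum

The outgroup has state 'no' for every character, so 'yes' is the derived state throughout.
dermal ossicles: derived state 'yes' in G only — an autapomorphy, so it tells us nothing about relationships among taxa.
All ingroup taxa share the derived state 'yes' for tarsal claw bifid; it defines the ingroup but does not resolve relationships within it.
calcified operculum (derived state 'yes') is shared by D and P — a synapomorphy uniting that clade.
elongate rostrum: derived state 'yes' in D, G, and P only — synapomorphy for {D, G, P}.
Most parsimonious ingroup topology: ((G,(P,D)),J).
The clade {D, P} is supported by calcified operculum: its derived state 'yes' occurs in exactly those taxa and in no other taxon (including the outgroup).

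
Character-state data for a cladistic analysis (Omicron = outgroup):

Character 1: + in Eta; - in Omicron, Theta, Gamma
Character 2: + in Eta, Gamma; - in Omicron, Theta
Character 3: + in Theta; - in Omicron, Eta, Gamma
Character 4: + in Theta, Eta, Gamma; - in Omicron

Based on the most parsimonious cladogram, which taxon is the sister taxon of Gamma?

The outgroup has state '-' for every character, so '+' is the derived state throughout.
Character 1 (derived state '+') is unique to Eta (autapomorphy; uninformative for grouping).
Only Eta and Gamma show the derived state '+' for Character 2, supporting them as a clade.
Character 3: derived state '+' in Theta only — an autapomorphy, so it tells us nothing about relationships among taxa.
All ingroup taxa share the derived state '+' for Character 4; it defines the ingroup but does not resolve relationships within it.
Most parsimonious ingroup topology: (Theta,(Eta,Gamma)).
Gamma and Eta form a cherry on this tree, so they are sister taxa.

Eta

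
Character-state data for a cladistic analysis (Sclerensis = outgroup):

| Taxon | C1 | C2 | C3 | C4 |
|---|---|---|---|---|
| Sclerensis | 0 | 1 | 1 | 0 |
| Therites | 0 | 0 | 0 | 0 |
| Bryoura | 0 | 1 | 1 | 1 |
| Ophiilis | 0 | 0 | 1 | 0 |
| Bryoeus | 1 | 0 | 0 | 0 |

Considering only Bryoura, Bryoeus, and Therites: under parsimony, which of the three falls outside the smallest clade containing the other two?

Bryoura

Character polarity is set by the outgroup: the derived state is whichever differs from the outgroup's state, so for C2, C3 the derived state is '0', and for the remaining characters it is '1'.
C1 (derived state '1') is unique to Bryoeus (autapomorphy; uninformative for grouping).
C2: derived state '0' in Bryoeus, Ophiilis, and Therites only — synapomorphy for {Bryoeus, Ophiilis, Therites}.
C3 (derived state '0') is shared by Bryoeus and Therites — a synapomorphy uniting that clade.
C4 (derived state '1') is unique to Bryoura (autapomorphy; uninformative for grouping).
Most parsimonious ingroup topology: (((Therites,Bryoeus),Ophiilis),Bryoura).
Bryoeus and Therites share a more recent common ancestor with each other than either does with Bryoura, so Bryoura is the least closely related of the three.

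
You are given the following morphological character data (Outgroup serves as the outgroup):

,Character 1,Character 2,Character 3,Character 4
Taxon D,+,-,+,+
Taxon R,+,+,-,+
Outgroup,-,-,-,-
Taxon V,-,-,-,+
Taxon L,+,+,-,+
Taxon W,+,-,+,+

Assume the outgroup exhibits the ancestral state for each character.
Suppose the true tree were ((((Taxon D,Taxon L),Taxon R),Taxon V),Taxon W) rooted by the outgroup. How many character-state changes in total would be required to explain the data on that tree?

7

Map each character onto ((((Taxon D,Taxon L),Taxon R),Taxon V),Taxon W) (rooted by Outgroup) and count the minimum state changes it requires (Fitch parsimony):
Character 1: 2; Character 2: 2; Character 3: 2; Character 4: 1.
Total tree length = 7.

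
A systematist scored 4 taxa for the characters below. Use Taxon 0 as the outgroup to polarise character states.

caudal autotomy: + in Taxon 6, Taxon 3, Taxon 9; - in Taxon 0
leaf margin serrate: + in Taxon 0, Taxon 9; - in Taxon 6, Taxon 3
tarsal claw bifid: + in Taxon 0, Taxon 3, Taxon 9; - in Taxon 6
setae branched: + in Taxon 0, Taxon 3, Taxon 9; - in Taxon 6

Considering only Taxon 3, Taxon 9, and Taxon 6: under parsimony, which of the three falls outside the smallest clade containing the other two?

Taxon 9

Character polarity is set by the outgroup: the derived state is whichever differs from the outgroup's state, so for leaf margin serrate, tarsal claw bifid, setae branched the derived state is '-', and for the remaining characters it is '+'.
All ingroup taxa share the derived state '+' for caudal autotomy; it defines the ingroup but does not resolve relationships within it.
Only Taxon 3 and Taxon 6 show the derived state '-' for leaf margin serrate, supporting them as a clade.
tarsal claw bifid (derived state '-') is unique to Taxon 6 (autapomorphy; uninformative for grouping).
setae branched: derived state '-' in Taxon 6 only — an autapomorphy, so it tells us nothing about relationships among taxa.
Most parsimonious ingroup topology: ((Taxon 6,Taxon 3),Taxon 9).
Taxon 3 and Taxon 6 share a more recent common ancestor with each other than either does with Taxon 9, so Taxon 9 is the least closely related of the three.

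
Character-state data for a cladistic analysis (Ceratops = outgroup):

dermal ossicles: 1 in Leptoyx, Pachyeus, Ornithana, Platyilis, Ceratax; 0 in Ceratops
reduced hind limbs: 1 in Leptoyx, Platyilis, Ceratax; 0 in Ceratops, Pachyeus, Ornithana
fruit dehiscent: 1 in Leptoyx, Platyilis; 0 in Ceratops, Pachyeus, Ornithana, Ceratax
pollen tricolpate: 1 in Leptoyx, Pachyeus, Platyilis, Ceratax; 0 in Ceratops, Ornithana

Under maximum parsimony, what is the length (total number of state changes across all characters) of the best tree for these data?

4

The outgroup has state '0' for every character, so '1' is the derived state throughout.
All ingroup taxa share the derived state '1' for dermal ossicles; it defines the ingroup but does not resolve relationships within it.
reduced hind limbs (derived state '1') is shared by Ceratax, Leptoyx, and Platyilis — a synapomorphy uniting that clade.
Only Leptoyx and Platyilis show the derived state '1' for fruit dehiscent, supporting them as a clade.
pollen tricolpate: derived state '1' in Ceratax, Leptoyx, Pachyeus, and Platyilis only — synapomorphy for {Ceratax, Leptoyx, Pachyeus, Platyilis}.
Most parsimonious ingroup topology: ((((Leptoyx,Platyilis),Ceratax),Pachyeus),Ornithana).
Changes per character on this tree: dermal ossicles: 1; reduced hind limbs: 1; fruit dehiscent: 1; pollen tricolpate: 1.
Total = 4.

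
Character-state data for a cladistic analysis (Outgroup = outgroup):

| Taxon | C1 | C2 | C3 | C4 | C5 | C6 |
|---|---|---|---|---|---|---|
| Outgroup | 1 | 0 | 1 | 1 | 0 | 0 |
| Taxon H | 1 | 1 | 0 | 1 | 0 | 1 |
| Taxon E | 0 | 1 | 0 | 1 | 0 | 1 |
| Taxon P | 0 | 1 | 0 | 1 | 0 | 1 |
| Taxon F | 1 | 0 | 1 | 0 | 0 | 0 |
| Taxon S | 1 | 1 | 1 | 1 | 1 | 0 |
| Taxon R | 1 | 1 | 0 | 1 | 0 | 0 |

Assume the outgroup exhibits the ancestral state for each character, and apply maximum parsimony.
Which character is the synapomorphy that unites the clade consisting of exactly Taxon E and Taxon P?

Character polarity is set by the outgroup: the derived state is whichever differs from the outgroup's state, so for C1, C3, C4 the derived state is '0', and for the remaining characters it is '1'.
C1: derived state '0' in Taxon E and Taxon P only — synapomorphy for {Taxon E, Taxon P}.
Only Taxon E, Taxon H, Taxon P, Taxon R, and Taxon S show the derived state '1' for C2, supporting them as a clade.
Only Taxon E, Taxon H, Taxon P, and Taxon R show the derived state '0' for C3, supporting them as a clade.
C4 (derived state '0') is unique to Taxon F (autapomorphy; uninformative for grouping).
C5: derived state '1' in Taxon S only — an autapomorphy, so it tells us nothing about relationships among taxa.
C6: derived state '1' in Taxon E, Taxon H, and Taxon P only — synapomorphy for {Taxon E, Taxon H, Taxon P}.
Most parsimonious ingroup topology: ((((Taxon H,(Taxon E,Taxon P)),Taxon R),Taxon S),Taxon F).
The clade {Taxon E, Taxon P} is supported by C1: its derived state '0' occurs in exactly those taxa and in no other taxon (including the outgroup).

C1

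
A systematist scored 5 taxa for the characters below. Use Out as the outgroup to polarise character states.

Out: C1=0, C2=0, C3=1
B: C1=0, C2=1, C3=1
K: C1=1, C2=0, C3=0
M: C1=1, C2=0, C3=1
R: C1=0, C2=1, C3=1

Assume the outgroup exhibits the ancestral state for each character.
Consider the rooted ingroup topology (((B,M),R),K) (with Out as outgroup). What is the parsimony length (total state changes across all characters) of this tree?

Map each character onto (((B,M),R),K) (rooted by Out) and count the minimum state changes it requires (Fitch parsimony):
C1: 2; C2: 2; C3: 1.
Total tree length = 5.

5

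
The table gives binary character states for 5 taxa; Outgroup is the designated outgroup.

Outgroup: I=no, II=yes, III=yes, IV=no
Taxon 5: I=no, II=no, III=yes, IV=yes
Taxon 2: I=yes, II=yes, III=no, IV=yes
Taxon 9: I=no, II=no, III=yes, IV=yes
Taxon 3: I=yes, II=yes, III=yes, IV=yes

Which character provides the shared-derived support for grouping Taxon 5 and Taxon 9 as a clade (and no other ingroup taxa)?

Character polarity is set by the outgroup: the derived state is whichever differs from the outgroup's state, so for II, III the derived state is 'no', and for the remaining characters it is 'yes'.
I (derived state 'yes') is shared by Taxon 2 and Taxon 3 — a synapomorphy uniting that clade.
II (derived state 'no') is shared by Taxon 5 and Taxon 9 — a synapomorphy uniting that clade.
III (derived state 'no') is unique to Taxon 2 (autapomorphy; uninformative for grouping).
IV (derived state 'yes') is shared by all ingroup taxa — unites the whole ingroup.
Most parsimonious ingroup topology: ((Taxon 5,Taxon 9),(Taxon 2,Taxon 3)).
The clade {Taxon 5, Taxon 9} is supported by II: its derived state 'no' occurs in exactly those taxa and in no other taxon (including the outgroup).

II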